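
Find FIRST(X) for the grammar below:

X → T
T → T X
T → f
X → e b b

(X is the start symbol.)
To compute FIRST(X), examine every production with X on the left-hand side, reading each right-hand side left to right until a non-nullable symbol is reached.

FIRST sets of the other non-terminals involved (by the same procedure, iterated to a fixed point):
  FIRST(T) = { 'f' }

From X → T:
  - T is a non-terminal: add FIRST(T) \ {ε} = { 'f' }
    T is not nullable, so stop
From X → e b b:
  - e is a terminal: add 'e' and stop

Collecting: FIRST(X) = { 'e', 'f' }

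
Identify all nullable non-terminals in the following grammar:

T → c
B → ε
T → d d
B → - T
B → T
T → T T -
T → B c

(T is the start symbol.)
ε-productions: B → ε
So B is immediately nullable.
No further non-terminal can be added: every production for the remaining non-terminals contains a terminal or a non-nullable non-terminal.
Nullable = { 'B' }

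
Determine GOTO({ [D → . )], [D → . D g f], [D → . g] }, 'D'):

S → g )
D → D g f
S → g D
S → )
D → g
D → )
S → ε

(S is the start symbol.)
GOTO(I, 'D') = CLOSURE({ [A → αX.β] : [A → α.Xβ] ∈ I, X = 'D' })

Items with dot before 'D', with the dot advanced:
  [D → . D g f] → [D → D . g f]
Closure adds nothing (no advanced item has the dot before a non-terminal).

GOTO = { [D → D . g f] }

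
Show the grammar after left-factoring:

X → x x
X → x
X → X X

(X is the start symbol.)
X → x X'
X' → x
X' → ε
X → X X

Left-factoring transforms A → αβ₁ | αβ₂ into A → αA' and A' → β₁ | β₂
(α is the longest common prefix among the alternatives). Repeat until
no nonterminal has two alternatives with a common prefix.

Round 1: X has alternatives sharing prefix 'x'. Introduce X': X → x X'
  Add: X' → x
  Add: X' → ε

No remaining common prefixes — done.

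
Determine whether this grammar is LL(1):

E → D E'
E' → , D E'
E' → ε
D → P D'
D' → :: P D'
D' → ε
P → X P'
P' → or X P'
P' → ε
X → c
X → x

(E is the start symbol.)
Yes, the grammar is LL(1).

A grammar is LL(1) if for each non-terminal N with multiple productions, the predict sets of those productions are pairwise disjoint, where PREDICT(N → α) = (FIRST(α) \ {ε}) ∪ (FOLLOW(N) if α ⇒* ε).

Relevant sets:
  FOLLOW(E') = { $ }
  FOLLOW(D') = { $, ',' }
  FOLLOW(P') = { $, ',', '::' }

For E':
  PREDICT(E' → ',' D E') = { ',' }
  PREDICT(E' → ε) = { $ }
For D':
  PREDICT(D' → :: P D') = { '::' }
  PREDICT(D' → ε) = { $, ',' }
For P':
  PREDICT(P' → or X P') = { 'or' }
  PREDICT(P' → ε) = { $, ',', '::' }
For X:
  PREDICT(X → c) = { 'c' }
  PREDICT(X → x) = { 'x' }
E, D, P have a single production, so nothing to check there.

All predict sets are disjoint. The grammar IS LL(1).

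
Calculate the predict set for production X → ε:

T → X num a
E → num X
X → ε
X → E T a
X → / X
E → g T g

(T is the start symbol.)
PREDICT(X → ε) = (FIRST(RHS) \ {ε}) ∪ (FOLLOW(X) if ε ∈ FIRST(RHS), i.e. RHS ⇒* ε)
The right-hand side is ε (FIRST(ε) = { ε }), so the predict set is FOLLOW(X) = { '/', 'g', 'num' }
PREDICT(X → ε) = { '/', 'g', 'num' }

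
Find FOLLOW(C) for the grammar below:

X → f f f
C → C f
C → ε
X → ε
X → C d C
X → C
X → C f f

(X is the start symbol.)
{ $, 'd', 'f' }

To compute FOLLOW(C), find every occurrence of C on a right-hand side N → α C β: add FIRST(β) \ {ε}, and if β is empty or nullable also add FOLLOW(N). Iterate to a fixed point.

In C → C f: C is followed by f, add FIRST(f) \ {ε} = { 'f' }
In X → C d C: C is followed by d C, add FIRST(d C) \ {ε} = { 'd' }
In X → C d C: C is at the end, add FOLLOW(X)
In X → C: C is at the end, add FOLLOW(X)
In X → C f f: C is followed by f f, add FIRST(f f) \ {ε} = { 'f' }

The FOLLOW sets referred to above (computed the same way, to a fixed point):
  FOLLOW(X) = { $ }

Taking the union: FOLLOW(C) = { $, 'd', 'f' }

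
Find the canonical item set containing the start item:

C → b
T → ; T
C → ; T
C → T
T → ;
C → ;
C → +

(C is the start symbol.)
{ [C → . +], [C → . ; T], [C → . ;], [C → . T], [C → . b], [C' → . C], [T → . ; T], [T → . ;] }

First, augment the grammar with C' → C
I₀ = CLOSURE({ [C' → . C] }):
  [C' → . C] has the dot before C: add [C → . b], [C → . ; T], [C → . T], [C → . ;], [C → . +]
  [C → . T] has the dot before T: add [T → . ; T], [T → . ;]
No further items can be added.

I₀ = { [C → . +], [C → . ; T], [C → . ;], [C → . T], [C → . b], [C' → . C], [T → . ; T], [T → . ;] }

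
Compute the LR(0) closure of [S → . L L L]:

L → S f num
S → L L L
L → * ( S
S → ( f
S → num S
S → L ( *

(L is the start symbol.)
To compute CLOSURE, for each item [A → α.Bβ] where B is a non-terminal, add [B → .γ] for all productions B → γ; repeat for the newly added items until nothing changes.

Start with: [S → . L L L]
  [S → . L L L] has the dot before L: add [L → . S f num], [L → . * ( S]
  [L → . S f num] has the dot before S: add [S → . ( f], [S → . num S], [S → . L ( *]
No further items can be added.

CLOSURE = { [L → . * ( S], [L → . S f num], [S → . ( f], [S → . L ( *], [S → . L L L], [S → . num S] }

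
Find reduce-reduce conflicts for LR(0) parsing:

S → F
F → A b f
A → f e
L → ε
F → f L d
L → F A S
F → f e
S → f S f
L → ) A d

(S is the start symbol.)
A reduce-reduce conflict occurs when an LR(0) state has two complete items [A → α .] and [B → β .] — both call for a reduction, and with no lookahead the parser cannot choose between them.

Augment with S' → S and build the canonical LR(0) collection (I0 = CLOSURE({[S' → . S]}), then GOTO on every symbol after a dot until no new states appear). It has 20 states:
  I0: { [A → . f e], [F → . A b f], [F → . f L d], [F → . f e], [S → . F], [S → . f S f], [S' → . S] }  — shift
  I1: { [F → A . b f] }  — shift
  I2: { [S → F .] }  — reduce
  I3: { [S' → S .] }  — accept
  I4: { [A → . f e], [A → f . e], [F → . A b f], [F → . f L d], [F → . f e], [F → f . L d], [F → f . e], [L → . ) A d], [L → . F A S], [L → .], [S → . F], [S → . f S f], [S → f . S f] }  — shift, reduce
  I5: { [A → . f e], [L → ) . A d] }  — shift
  I6: { [A → . f e], [L → F . A S], [S → F .] }  — shift, reduce
  I7: { [F → f L . d] }  — shift
  I8: { [S → f S . f] }  — shift
  I9: { [A → f e .], [F → f e .] }  — 2 reduces
  I10: { [S → f S f .] }  — reduce
  I11: { [F → f L d .] }  — reduce
  I12: { [A → . f e], [F → . A b f], [F → . f L d], [F → . f e], [L → F A . S], [S → . F], [S → . f S f] }  — shift
  I13: { [A → f . e] }  — shift
  I14: { [A → f e .] }  — reduce
  I15: { [L → F A S .] }  — reduce
  I16: { [L → ) A . d] }  — shift
  I17: { [L → ) A d .] }  — reduce
  I18: { [F → A b . f] }  — shift
  I19: { [F → A b f .] }  — reduce

I9 contains complete items [A → f e .], [F → f e .] — reduce-reduce conflict.

Answer: Yes — I9: [A → f e .] vs [F → f e .]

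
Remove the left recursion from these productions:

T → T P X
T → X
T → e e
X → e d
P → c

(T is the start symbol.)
T → X T'
T → e e T'
T' → P X T'
T' → ε
X → e d
P → c

T is directly left-recursive. The standard transformation for
  A → A α₁ | ... | A α_m | β₁ | ... | β_n
is
  A  → β₁ A' | ... | β_n A'
  A' → α₁ A' | ... | α_m A' | ε

T → X becomes T → X T'
T → e e becomes T → e e T'
T → T P X becomes T' → P X T'
Add T' → ε

Productions for other non-terminals are unchanged:
  X → e d
  P → c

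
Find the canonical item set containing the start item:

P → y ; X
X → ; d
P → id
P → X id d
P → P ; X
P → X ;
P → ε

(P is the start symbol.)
{ [P → . P ; X], [P → . X ;], [P → . X id d], [P → . id], [P → . y ; X], [P → .], [P' → . P], [X → . ; d] }

First, augment the grammar with P' → P
I₀ = CLOSURE({ [P' → . P] }):
  [P' → . P] has the dot before P: add [P → . y ; X], [P → . id], [P → . X id d], [P → . P ; X], [P → . X ;], [P → .]
  [P → . X id d] has the dot before X: add [X → . ; d]
No further items can be added.

I₀ = { [P → . P ; X], [P → . X ;], [P → . X id d], [P → . id], [P → . y ; X], [P → .], [P' → . P], [X → . ; d] }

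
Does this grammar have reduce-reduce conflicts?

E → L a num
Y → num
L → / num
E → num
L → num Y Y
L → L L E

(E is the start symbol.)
A reduce-reduce conflict occurs when an LR(0) state has two complete items [A → α .] and [B → β .] — both call for a reduction, and with no lookahead the parser cannot choose between them.

Augment with E' → E and build the canonical LR(0) collection (I0 = CLOSURE({[E' → . E]}), then GOTO on every symbol after a dot until no new states appear). It has 15 states:
  I0: { [E → . L a num], [E → . num], [E' → . E], [L → . / num], [L → . L L E], [L → . num Y Y] }  — shift
  I1: { [L → / . num] }  — shift
  I2: { [E' → E .] }  — accept
  I3: { [E → L . a num], [L → . / num], [L → . L L E], [L → . num Y Y], [L → L . L E] }  — shift
  I4: { [E → num .], [L → num . Y Y], [Y → . num] }  — shift, reduce
  I5: { [L → num Y . Y], [Y → . num] }  — shift
  I6: { [Y → num .] }  — reduce
  I7: { [L → num Y Y .] }  — reduce
  I8: { [E → . L a num], [E → . num], [L → . / num], [L → . L L E], [L → . num Y Y], [L → L . L E], [L → L L . E] }  — shift
  I9: { [E → L a . num] }  — shift
  I10: { [L → num . Y Y], [Y → . num] }  — shift
  I11: { [E → L a num .] }  — reduce
  I12: { [L → L L E .] }  — reduce
  I13: { [E → . L a num], [E → . num], [E → L . a num], [L → . / num], [L → . L L E], [L → . num Y Y], [L → L . L E], [L → L L . E] }  — shift
  I14: { [L → / num .] }  — reduce

No state contains more than one complete item.

Answer: No reduce-reduce conflicts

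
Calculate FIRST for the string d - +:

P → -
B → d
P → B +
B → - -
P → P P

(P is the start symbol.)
{ 'd' }

To compute FIRST(d - +), process the symbols left to right:
Symbol d is a terminal. Add 'd' and stop.
FIRST(d - +) = { 'd' }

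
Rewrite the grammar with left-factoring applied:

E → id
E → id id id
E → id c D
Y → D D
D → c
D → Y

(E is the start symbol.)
Left-factoring transforms A → αβ₁ | αβ₂ into A → αA' and A' → β₁ | β₂
(α is the longest common prefix among the alternatives). Repeat until
no nonterminal has two alternatives with a common prefix.

Round 1: E has alternatives sharing prefix 'id'. Introduce E': E → id E'
  Add: E' → ε
  Add: E' → id id
  Add: E' → c D

No remaining common prefixes — done.

Resulting grammar:
E → id E'
E' → ε
E' → id id
E' → c D
Y → D D
D → c
D → Y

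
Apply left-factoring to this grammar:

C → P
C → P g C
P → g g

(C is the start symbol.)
Left-factoring transforms A → αβ₁ | αβ₂ into A → αA' and A' → β₁ | β₂
(α is the longest common prefix among the alternatives). Repeat until
no nonterminal has two alternatives with a common prefix.

Round 1: C has alternatives sharing prefix 'P'. Introduce C': C → P C'
  Add: C' → ε
  Add: C' → g C

No remaining common prefixes — done.

Resulting grammar:
C → P C'
C' → ε
C' → g C
P → g g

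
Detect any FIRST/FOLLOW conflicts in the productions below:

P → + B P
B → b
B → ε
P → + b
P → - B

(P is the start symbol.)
No FIRST/FOLLOW conflicts.

Nullable non-terminals: B.

B: nullable alternative(s) B → ε; FOLLOW(B) = { $, '+', '-' }
  B → b: FIRST \ {ε} = { 'b' } — disjoint from FOLLOW(B)
  B → ε: FIRST \ {ε} = { } — this is the only nullable alternative, skip

P has no nullable alternative, so no FIRST/FOLLOW check is needed there.

No FIRST/FOLLOW conflicts found.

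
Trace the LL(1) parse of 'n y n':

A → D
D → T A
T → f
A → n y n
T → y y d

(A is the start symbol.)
LL(1) parsing maintains a stack (initially the start symbol over $) and the input. At each step: if the stack top is a terminal, match it against the current input token; if it is a non-terminal N, replace it with the RHS of M[N, lookahead] (the unique production whose predict set contains the lookahead).

Stack is shown with the top on the left.

Stack    Input    Action
------------------------
A $      n y n $  output A → n y n
n y n $  n y n $  match 'n'
y n $    y n $    match 'y'
n $      n $      match 'n'
$        $        accept

The string is accepted.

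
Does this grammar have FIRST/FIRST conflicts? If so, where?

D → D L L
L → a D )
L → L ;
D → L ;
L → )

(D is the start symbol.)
A FIRST/FIRST conflict occurs when two productions N → α and N → β for the same non-terminal have FIRST(α) ∩ FIRST(β) ≠ ∅ (with ε ∈ FIRST of a nullable right-hand side, so two nullable alternatives also conflict).

FIRST sets of the non-terminals at (or reachable through a nullable prefix from) the front of some alternative:
  FIRST(D) = { ')', 'a' }
  FIRST(L) = { ')', 'a' }

Productions for D:
  D → D L L: FIRST = { ')', 'a' }
  D → L ;: FIRST = { ')', 'a' }
Productions for L:
  L → a D ): FIRST = { 'a' }
  L → L ;: FIRST = { ')', 'a' }
  L → ): FIRST = { ')' }

Conflict for D: D → D L L and D → L ;
  Overlap: { ')', 'a' }
Conflict for L: L → a D ) and L → L ;
  Overlap: { 'a' }
Conflict for L: L → L ; and L → )
  Overlap: { ')' }

Answer: Yes. D → D L L / D → L ';' on { ')', 'a' }; L → a D ')' / L → L ';' on { 'a' }; L → L ';' / L → ')' on { ')' }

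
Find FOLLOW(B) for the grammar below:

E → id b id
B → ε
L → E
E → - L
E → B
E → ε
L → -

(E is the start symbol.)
In E → B: B is at the end, add FOLLOW(E)

The FOLLOW sets referred to above (computed the same way, to a fixed point):
  FOLLOW(E) = { $ }

Taking the union: FOLLOW(B) = { $ }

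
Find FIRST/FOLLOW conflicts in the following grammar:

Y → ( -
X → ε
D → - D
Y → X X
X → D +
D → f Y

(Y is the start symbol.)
A FIRST/FOLLOW conflict occurs when a non-terminal N has a nullable alternative N → β (β ⇒* ε) and another alternative N → α with FIRST(α) ∩ FOLLOW(N) ≠ ∅: on such a lookahead the parser cannot decide between expanding α and letting N vanish via β.

Nullable non-terminals: X, Y.
FIRST sets used below: FIRST(D) = { '-', 'f' }, FIRST(X) = { '-', 'f', ε }

X: nullable alternative(s) X → ε; FOLLOW(X) = { $, '+', '-', 'f' }
  X → ε: FIRST \ {ε} = { } — this is the only nullable alternative, skip
  X → D +: FIRST \ {ε} = { '-', 'f' } — overlaps FOLLOW(X) on { '-', 'f' }: CONFLICT

Y: nullable alternative(s) Y → X X; FOLLOW(Y) = { $, '+' }
  Y → ( -: FIRST \ {ε} = { '(' } — disjoint from FOLLOW(Y)
  Y → X X: FIRST \ {ε} = { '-', 'f' } — this is the only nullable alternative, skip

D has no nullable alternative, so no FIRST/FOLLOW check is needed there.

So the grammar has 1 FIRST/FOLLOW conflict (marked CONFLICT above).

Answer: Yes. X → D '+' with FOLLOW(X) on { '-', 'f' }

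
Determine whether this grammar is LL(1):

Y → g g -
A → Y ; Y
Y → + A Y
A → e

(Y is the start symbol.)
A grammar is LL(1) if for each non-terminal N with multiple productions, the predict sets of those productions are pairwise disjoint, where PREDICT(N → α) = (FIRST(α) \ {ε}) ∪ (FOLLOW(N) if α ⇒* ε).

Relevant sets:
  FIRST(Y) = { '+', 'g' }

For Y:
  PREDICT(Y → g g '-') = { 'g' }
  PREDICT(Y → '+' A Y) = { '+' }
For A:
  PREDICT(A → Y ';' Y) = { '+', 'g' }
  PREDICT(A → e) = { 'e' }

All predict sets are disjoint. The grammar IS LL(1).

Answer: Yes, the grammar is LL(1).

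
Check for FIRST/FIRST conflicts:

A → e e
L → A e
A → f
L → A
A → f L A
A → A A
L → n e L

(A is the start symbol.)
Yes. A → e e / A → A A on { 'e' }; A → f / A → f L A on { 'f' }; A → f / A → A A on { 'f' }; A → f L A / A → A A on { 'f' }; L → A e / L → A on { 'e', 'f' }

A FIRST/FIRST conflict occurs when two productions N → α and N → β for the same non-terminal have FIRST(α) ∩ FIRST(β) ≠ ∅ (with ε ∈ FIRST of a nullable right-hand side, so two nullable alternatives also conflict).

FIRST sets of the non-terminals at (or reachable through a nullable prefix from) the front of some alternative:
  FIRST(A) = { 'e', 'f' }

Productions for A:
  A → e e: FIRST = { 'e' }
  A → f: FIRST = { 'f' }
  A → f L A: FIRST = { 'f' }
  A → A A: FIRST = { 'e', 'f' }
Productions for L:
  L → A e: FIRST = { 'e', 'f' }
  L → A: FIRST = { 'e', 'f' }
  L → n e L: FIRST = { 'n' }

Conflict for A: A → e e and A → A A
  Overlap: { 'e' }
Conflict for A: A → f and A → f L A
  Overlap: { 'f' }
Conflict for A: A → f and A → A A
  Overlap: { 'f' }
Conflict for A: A → f L A and A → A A
  Overlap: { 'f' }
Conflict for L: L → A e and L → A
  Overlap: { 'e', 'f' }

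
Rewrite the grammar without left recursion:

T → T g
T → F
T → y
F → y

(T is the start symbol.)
T → F T'
T → y T'
T' → g T'
T' → ε
F → y

T is directly left-recursive. The standard transformation for
  A → A α₁ | ... | A α_m | β₁ | ... | β_n
is
  A  → β₁ A' | ... | β_n A'
  A' → α₁ A' | ... | α_m A' | ε

T → F becomes T → F T'
T → y becomes T → y T'
T → T g becomes T' → g T'
Add T' → ε

Productions for other non-terminals are unchanged:
  F → y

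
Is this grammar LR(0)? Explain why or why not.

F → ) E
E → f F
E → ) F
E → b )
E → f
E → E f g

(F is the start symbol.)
No. Shift-reduce conflict between [F → ) E .] and [E → E . f g]

Augment with F' → F and build the canonical LR(0) collection (I0 = CLOSURE({[F' → . F]}), then GOTO on every symbol after a dot until no new states appear). It has 12 states:
  I0: { [F → . ) E], [F' → . F] }  — shift
  I1: { [E → . ) F], [E → . E f g], [E → . b )], [E → . f F], [E → . f], [F → ) . E] }  — shift
  I2: { [F' → F .] }  — accept
  I3: { [E → ) . F], [F → . ) E] }  — shift
  I4: { [E → E . f g], [F → ) E .] }  — shift, reduce
  I5: { [E → b . )] }  — shift
  I6: { [E → f . F], [E → f .], [F → . ) E] }  — shift, reduce
  I7: { [E → f F .] }  — reduce
  I8: { [E → b ) .] }  — reduce
  I9: { [E → E f . g] }  — shift
  I10: { [E → E f g .] }  — reduce
  I11: { [E → ) F .] }  — reduce

Conflict in state I4:
  Shift-reduce conflict between [F → ) E .] and [E → E . f g]
So the grammar is NOT LR(0).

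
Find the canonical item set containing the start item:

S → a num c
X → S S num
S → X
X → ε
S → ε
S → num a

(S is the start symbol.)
First, augment the grammar with S' → S
I₀ = CLOSURE({ [S' → . S] }):
  [S' → . S] has the dot before S: add [S → . a num c], [S → . X], [S → .], [S → . num a]
  [S → . X] has the dot before X: add [X → . S S num], [X → .]
No further items can be added.

I₀ = { [S → . X], [S → . a num c], [S → . num a], [S → .], [S' → . S], [X → . S S num], [X → .] }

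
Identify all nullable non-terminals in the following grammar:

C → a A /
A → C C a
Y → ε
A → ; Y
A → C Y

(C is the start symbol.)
A non-terminal is nullable if it can derive ε (the empty string): either it has an ε-production, or it has a production whose right-hand side consists entirely of nullable non-terminals.

ε-productions: Y → ε
So Y is immediately nullable.
No further non-terminal can be added: every production for the remaining non-terminals contains a terminal or a non-nullable non-terminal.
Nullable = { 'Y' }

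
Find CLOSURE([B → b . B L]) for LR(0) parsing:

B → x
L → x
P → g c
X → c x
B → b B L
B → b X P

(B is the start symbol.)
{ [B → . b B L], [B → . b X P], [B → . x], [B → b . B L] }

To compute CLOSURE, for each item [A → α.Bβ] where B is a non-terminal, add [B → .γ] for all productions B → γ; repeat for the newly added items until nothing changes.

Start with: [B → b . B L]
  [B → b . B L] has the dot before B: add [B → . x], [B → . b B L], [B → . b X P]
No further items can be added.

CLOSURE = { [B → . b B L], [B → . b X P], [B → . x], [B → b . B L] }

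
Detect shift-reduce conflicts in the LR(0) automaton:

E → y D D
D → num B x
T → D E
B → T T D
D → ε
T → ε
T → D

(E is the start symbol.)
A shift-reduce conflict occurs when an LR(0) state has both:
  - a complete (reduce) item [A → α .] (dot at the end), and
  - a shift item [B → β . c γ] (dot before a terminal).

Augment with E' → E and build the canonical LR(0) collection (I0 = CLOSURE({[E' → . E]}), then GOTO on every symbol after a dot until no new states appear). It has 13 states:
  I0: { [E → . y D D], [E' → . E] }  — shift
  I1: { [E' → E .] }  — accept
  I2: { [D → . num B x], [D → .], [E → y . D D] }  — shift, reduce
  I3: { [D → . num B x], [D → .], [E → y D . D] }  — shift, reduce
  I4: { [B → . T T D], [D → . num B x], [D → .], [D → num . B x], [T → . D E], [T → . D], [T → .] }  — shift, 2 reduces
  I5: { [D → num B . x] }  — shift
  I6: { [E → . y D D], [T → D . E], [T → D .] }  — shift, reduce
  I7: { [B → T . T D], [D → . num B x], [D → .], [T → . D E], [T → . D], [T → .] }  — shift, 2 reduces
  I8: { [B → T T . D], [D → . num B x], [D → .] }  — shift, reduce
  I9: { [B → T T D .] }  — reduce
  I10: { [T → D E .] }  — reduce
  I11: { [D → num B x .] }  — reduce
  I12: { [E → y D D .] }  — reduce

I2 contains reduce item [D → .] and shift item [D → . num B x] — shift-reduce conflict.
I3 contains reduce item [D → .] and shift item [D → . num B x] — shift-reduce conflict.
I4 contains reduce items [D → .], [T → .] and shift item [D → . num B x] — shift-reduce conflict.
I6 contains reduce item [T → D .] and shift item [E → . y D D] — shift-reduce conflict.
I7 contains reduce items [D → .], [T → .] and shift item [D → . num B x] — shift-reduce conflict.
I8 contains reduce item [D → .] and shift item [D → . num B x] — shift-reduce conflict.

Answer: Yes — I2: [D → .] vs [D → . num B x]; I3: [D → .] vs [D → . num B x]; I4: [D → .] vs [D → . num B x]; I6: [T → D .] vs [E → . y D D]; I7: [D → .] vs [D → . num B x]; I8: [D → .] vs [D → . num B x]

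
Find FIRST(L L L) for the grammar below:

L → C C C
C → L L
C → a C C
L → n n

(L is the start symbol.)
FIRST sets of the non-terminals involved (from the grammar, by fixed-point iteration):
  FIRST(L) = { 'a', 'n' }

To compute FIRST(L L L), process the symbols left to right:
Symbol L is a non-terminal. Add FIRST(L) \ {ε} = { 'a', 'n' }
L is not nullable (ε ∉ FIRST(L)), so stop here.
FIRST(L L L) = { 'a', 'n' }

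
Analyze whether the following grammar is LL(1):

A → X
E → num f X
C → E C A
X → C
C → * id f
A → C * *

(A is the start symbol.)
A grammar is LL(1) if for each non-terminal N with multiple productions, the predict sets of those productions are pairwise disjoint, where PREDICT(N → α) = (FIRST(α) \ {ε}) ∪ (FOLLOW(N) if α ⇒* ε).

Relevant sets:
  FIRST(X) = { '*', 'num' }
  FIRST(C) = { '*', 'num' }
  FIRST(E) = { 'num' }

For A:
  PREDICT(A → X) = { '*', 'num' }
  PREDICT(A → C '*' '*') = { '*', 'num' }
For C:
  PREDICT(C → E C A) = { 'num' }
  PREDICT(C → '*' id f) = { '*' }
E, X have a single production, so nothing to check there.

Conflict found: Predict set conflict for A: { '*', 'num' }
The grammar is NOT LL(1).

Answer: No. Predict set conflict for A: { '*', 'num' }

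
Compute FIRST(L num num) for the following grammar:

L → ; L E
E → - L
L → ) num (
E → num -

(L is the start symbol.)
FIRST sets of the non-terminals involved (from the grammar, by fixed-point iteration):
  FIRST(L) = { ')', ';' }

To compute FIRST(L num num), process the symbols left to right:
Symbol L is a non-terminal. Add FIRST(L) \ {ε} = { ')', ';' }
L is not nullable (ε ∉ FIRST(L)), so stop here.
FIRST(L num num) = { ')', ';' }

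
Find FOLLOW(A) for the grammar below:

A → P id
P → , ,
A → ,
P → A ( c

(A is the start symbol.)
{ $, '(' }

To compute FOLLOW(A), find every occurrence of A on a right-hand side N → α A β: add FIRST(β) \ {ε}, and if β is empty or nullable also add FOLLOW(N). Iterate to a fixed point.

A is the start symbol, so $ ∈ FOLLOW(A).
In P → A ( c: A is followed by '(' c, add FIRST('(' c) \ {ε} = { '(' }

Taking the union: FOLLOW(A) = { $, '(' }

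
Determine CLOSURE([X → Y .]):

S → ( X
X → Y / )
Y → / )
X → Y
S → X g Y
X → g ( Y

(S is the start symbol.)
To compute CLOSURE, for each item [A → α.Bβ] where B is a non-terminal, add [B → .γ] for all productions B → γ; repeat for the newly added items until nothing changes.

Start with: [X → Y .]
The dot is at the end, so nothing is added.

CLOSURE = { [X → Y .] }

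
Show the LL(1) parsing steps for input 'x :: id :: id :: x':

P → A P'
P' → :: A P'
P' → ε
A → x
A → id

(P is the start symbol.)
Stack is shown with the top on the left.

Stack      Input                 Action
---------------------------------------
P $        x :: id :: id :: x $  output P → A P'
A P' $     x :: id :: id :: x $  output A → x
x P' $     x :: id :: id :: x $  match 'x'
P' $       :: id :: id :: x $    output P' → :: A P'
:: A P' $  :: id :: id :: x $    match '::'
A P' $     id :: id :: x $       output A → id
id P' $    id :: id :: x $       match 'id'
P' $       :: id :: x $          output P' → :: A P'
:: A P' $  :: id :: x $          match '::'
A P' $     id :: x $             output A → id
id P' $    id :: x $             match 'id'
P' $       :: x $                output P' → :: A P'
:: A P' $  :: x $                match '::'
A P' $     x $                   output A → x
x P' $     x $                   match 'x'
P' $       $                     output P' → ε
$          $                     accept

The string is accepted.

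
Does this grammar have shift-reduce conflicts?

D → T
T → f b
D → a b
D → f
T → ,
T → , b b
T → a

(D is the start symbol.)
Yes — I1: [T → , .] vs [T → , . b b]; I4: [T → a .] vs [D → a . b]; I5: [D → f .] vs [T → f . b]

Augment with D' → D and build the canonical LR(0) collection (I0 = CLOSURE({[D' → . D]}), then GOTO on every symbol after a dot until no new states appear). It has 10 states:
  I0: { [D → . T], [D → . a b], [D → . f], [D' → . D], [T → . , b b], [T → . ,], [T → . a], [T → . f b] }  — shift
  I1: { [T → , . b b], [T → , .] }  — shift, reduce
  I2: { [D' → D .] }  — accept
  I3: { [D → T .] }  — reduce
  I4: { [D → a . b], [T → a .] }  — shift, reduce
  I5: { [D → f .], [T → f . b] }  — shift, reduce
  I6: { [T → f b .] }  — reduce
  I7: { [D → a b .] }  — reduce
  I8: { [T → , b . b] }  — shift
  I9: { [T → , b b .] }  — reduce

I1 contains reduce item [T → , .] and shift item [T → , . b b] — shift-reduce conflict.
I4 contains reduce item [T → a .] and shift item [D → a . b] — shift-reduce conflict.
I5 contains reduce item [D → f .] and shift item [T → f . b] — shift-reduce conflict.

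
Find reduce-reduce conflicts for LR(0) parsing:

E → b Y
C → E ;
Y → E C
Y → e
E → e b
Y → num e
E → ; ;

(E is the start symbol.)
Augment with E' → E and build the canonical LR(0) collection (I0 = CLOSURE({[E' → . E]}), then GOTO on every symbol after a dot until no new states appear). It has 15 states:
  I0: { [E → . ; ;], [E → . b Y], [E → . e b], [E' → . E] }  — shift
  I1: { [E → ; . ;] }  — shift
  I2: { [E' → E .] }  — accept
  I3: { [E → . ; ;], [E → . b Y], [E → . e b], [E → b . Y], [Y → . E C], [Y → . e], [Y → . num e] }  — shift
  I4: { [E → e . b] }  — shift
  I5: { [E → e b .] }  — reduce
  I6: { [C → . E ;], [E → . ; ;], [E → . b Y], [E → . e b], [Y → E . C] }  — shift
  I7: { [E → b Y .] }  — reduce
  I8: { [E → e . b], [Y → e .] }  — shift, reduce
  I9: { [Y → num . e] }  — shift
  I10: { [Y → num e .] }  — reduce
  I11: { [Y → E C .] }  — reduce
  I12: { [C → E . ;] }  — shift
  I13: { [C → E ; .] }  — reduce
  I14: { [E → ; ; .] }  — reduce

No state contains more than one complete item.

Answer: No reduce-reduce conflicts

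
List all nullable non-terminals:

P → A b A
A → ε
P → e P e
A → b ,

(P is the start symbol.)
{ 'A' }

A non-terminal is nullable if it can derive ε (the empty string): either it has an ε-production, or it has a production whose right-hand side consists entirely of nullable non-terminals.

ε-productions: A → ε
So A is immediately nullable.
No further non-terminal can be added: every production for the remaining non-terminals contains a terminal or a non-nullable non-terminal.
Nullable = { 'A' }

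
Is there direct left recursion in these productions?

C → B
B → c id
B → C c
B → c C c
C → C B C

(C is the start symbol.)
Direct left recursion occurs when N → N α for some non-terminal N (the right-hand side begins with the left-hand side itself).

C → B: starts with B
B → c id: starts with c
B → C c: starts with C
B → c C c: starts with c
C → C B C: LEFT RECURSIVE (starts with C)

The grammar has direct left recursion on: C.

Answer: Yes, C is left-recursive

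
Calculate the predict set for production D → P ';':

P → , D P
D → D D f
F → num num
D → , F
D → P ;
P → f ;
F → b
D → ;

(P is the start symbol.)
PREDICT(D → P ';') = (FIRST(RHS) \ {ε}) ∪ (FOLLOW(D) if ε ∈ FIRST(RHS), i.e. RHS ⇒* ε)
FIRST(P) = { ',', 'f' }
FIRST(P ';') = { ',', 'f' }
ε ∉ FIRST(P ';'), so FOLLOW(D) is not added.
PREDICT(D → P ';') = { ',', 'f' }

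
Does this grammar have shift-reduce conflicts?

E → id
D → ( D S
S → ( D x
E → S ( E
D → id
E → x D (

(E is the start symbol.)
Augment with E' → E and build the canonical LR(0) collection (I0 = CLOSURE({[E' → . E]}), then GOTO on every symbol after a dot until no new states appear). It has 16 states:
  I0: { [E → . S ( E], [E → . id], [E → . x D (], [E' → . E], [S → . ( D x] }  — shift
  I1: { [D → . ( D S], [D → . id], [S → ( . D x] }  — shift
  I2: { [E' → E .] }  — accept
  I3: { [E → S . ( E] }  — shift
  I4: { [E → id .] }  — reduce
  I5: { [D → . ( D S], [D → . id], [E → x . D (] }  — shift
  I6: { [D → ( . D S], [D → . ( D S], [D → . id] }  — shift
  I7: { [E → x D . (] }  — shift
  I8: { [D → id .] }  — reduce
  I9: { [E → x D ( .] }  — reduce
  I10: { [D → ( D . S], [S → . ( D x] }  — shift
  I11: { [D → ( D S .] }  — reduce
  I12: { [E → . S ( E], [E → . id], [E → . x D (], [E → S ( . E], [S → . ( D x] }  — shift
  I13: { [E → S ( E .] }  — reduce
  I14: { [S → ( D . x] }  — shift
  I15: { [S → ( D x .] }  — reduce

No state contains both a complete item and a shift item.

Answer: No shift-reduce conflicts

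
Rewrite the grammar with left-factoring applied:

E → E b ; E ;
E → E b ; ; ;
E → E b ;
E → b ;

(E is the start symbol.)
E → E b ; E'
E' → E ;
E' → ; ;
E' → ε
E → b ;

Left-factoring transforms A → αβ₁ | αβ₂ into A → αA' and A' → β₁ | β₂
(α is the longest common prefix among the alternatives). Repeat until
no nonterminal has two alternatives with a common prefix.

Round 1: E has alternatives sharing prefix 'E b ;'. Introduce E': E → E b ; E'
  Add: E' → E ;
  Add: E' → ; ;
  Add: E' → ε

No remaining common prefixes — done.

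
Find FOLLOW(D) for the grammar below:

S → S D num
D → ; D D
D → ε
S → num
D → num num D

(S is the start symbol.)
To compute FOLLOW(D), find every occurrence of D on a right-hand side N → α D β: add FIRST(β) \ {ε}, and if β is empty or nullable also add FOLLOW(N). Iterate to a fixed point.

In S → S D num: D is followed by num, add FIRST(num) \ {ε} = { 'num' }
In D → ; D D: D is followed by D, add FIRST(D) \ {ε} = { ';', 'num' }
  D is nullable, so FOLLOW(D) is also included — that is the set being defined, nothing new
In D → ; D D: D is at the end; this adds FOLLOW(D) to itself — nothing new
In D → num num D: D is at the end; this adds FOLLOW(D) to itself — nothing new

Taking the union: FOLLOW(D) = { ';', 'num' }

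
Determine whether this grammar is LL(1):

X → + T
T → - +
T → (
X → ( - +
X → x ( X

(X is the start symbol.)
Yes, the grammar is LL(1).

For X:
  PREDICT(X → '+' T) = { '+' }
  PREDICT(X → '(' '-' '+') = { '(' }
  PREDICT(X → x '(' X) = { 'x' }
For T:
  PREDICT(T → '-' '+') = { '-' }
  PREDICT(T → '(') = { '(' }

All predict sets are disjoint. The grammar IS LL(1).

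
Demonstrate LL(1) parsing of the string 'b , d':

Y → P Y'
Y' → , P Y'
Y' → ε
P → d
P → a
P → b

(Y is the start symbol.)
LL(1) parsing maintains a stack (initially the start symbol over $) and the input. At each step: if the stack top is a terminal, match it against the current input token; if it is a non-terminal N, replace it with the RHS of M[N, lookahead] (the unique production whose predict set contains the lookahead).

Stack is shown with the top on the left.

Stack     Input    Action
-------------------------
Y $       b , d $  output Y → P Y'
P Y' $    b , d $  output P → b
b Y' $    b , d $  match 'b'
Y' $      , d $    output Y' → , P Y'
, P Y' $  , d $    match ','
P Y' $    d $      output P → d
d Y' $    d $      match 'd'
Y' $      $        output Y' → ε
$         $        accept

The string is accepted.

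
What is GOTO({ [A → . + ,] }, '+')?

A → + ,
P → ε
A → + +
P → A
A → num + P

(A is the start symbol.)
GOTO(I, '+') = CLOSURE({ [A → αX.β] : [A → α.Xβ] ∈ I, X = '+' })

Items with dot before '+', with the dot advanced:
  [A → . + ,] → [A → + . ,]
Closure adds nothing (no advanced item has the dot before a non-terminal).

GOTO = { [A → + . ,] }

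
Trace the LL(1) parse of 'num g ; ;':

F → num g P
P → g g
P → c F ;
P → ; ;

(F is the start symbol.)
Stack is shown with the top on the left.

Stack      Input        Action
------------------------------
F $        num g ; ; $  output F → num g P
num g P $  num g ; ; $  match 'num'
g P $      g ; ; $      match 'g'
P $        ; ; $        output P → ; ;
; ; $      ; ; $        match ';'
; $        ; $          match ';'
$          $            accept

The string is accepted.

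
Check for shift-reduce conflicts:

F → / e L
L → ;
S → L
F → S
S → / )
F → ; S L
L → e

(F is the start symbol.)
Augment with F' → F and build the canonical LR(0) collection (I0 = CLOSURE({[F' → . F]}), then GOTO on every symbol after a dot until no new states appear). It has 14 states:
  I0: { [F → . / e L], [F → . ; S L], [F → . S], [F' → . F], [L → . ;], [L → . e], [S → . / )], [S → . L] }  — shift
  I1: { [F → / . e L], [S → / . )] }  — shift
  I2: { [F → ; . S L], [L → . ;], [L → . e], [L → ; .], [S → . / )], [S → . L] }  — shift, reduce
  I3: { [F' → F .] }  — accept
  I4: { [S → L .] }  — reduce
  I5: { [F → S .] }  — reduce
  I6: { [L → e .] }  — reduce
  I7: { [S → / . )] }  — shift
  I8: { [L → ; .] }  — reduce
  I9: { [F → ; S . L], [L → . ;], [L → . e] }  — shift
  I10: { [F → ; S L .] }  — reduce
  I11: { [S → / ) .] }  — reduce
  I12: { [F → / e . L], [L → . ;], [L → . e] }  — shift
  I13: { [F → / e L .] }  — reduce

I2 contains reduce item [L → ; .] and shift items [L → . ;], [L → . e], [S → . / )] — shift-reduce conflict.

Answer: Yes — I2: [L → ; .] vs [L → . ;]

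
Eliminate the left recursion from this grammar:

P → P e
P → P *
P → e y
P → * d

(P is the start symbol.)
P is directly left-recursive. The standard transformation for
  A → A α₁ | ... | A α_m | β₁ | ... | β_n
is
  A  → β₁ A' | ... | β_n A'
  A' → α₁ A' | ... | α_m A' | ε

P → e y becomes P → e y P'
P → * d becomes P → * d P'
P → P e becomes P' → e P'
P → P * becomes P' → * P'
Add P' → ε

Resulting grammar:
P → e y P'
P → * d P'
P' → e P'
P' → * P'
P' → ε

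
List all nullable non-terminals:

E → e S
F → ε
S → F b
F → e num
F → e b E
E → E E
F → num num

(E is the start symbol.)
A non-terminal is nullable if it can derive ε (the empty string): either it has an ε-production, or it has a production whose right-hand side consists entirely of nullable non-terminals.

ε-productions: F → ε
So F is immediately nullable.
No further non-terminal can be added: every production for the remaining non-terminals contains a terminal or a non-nullable non-terminal.
Nullable = { 'F' }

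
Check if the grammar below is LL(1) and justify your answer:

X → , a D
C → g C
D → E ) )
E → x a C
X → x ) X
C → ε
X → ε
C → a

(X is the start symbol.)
Yes, the grammar is LL(1).

Relevant sets:
  FOLLOW(X) = { $ }
  FOLLOW(C) = { ')' }

For X:
  PREDICT(X → ',' a D) = { ',' }
  PREDICT(X → x ')' X) = { 'x' }
  PREDICT(X → ε) = { $ }
For C:
  PREDICT(C → g C) = { 'g' }
  PREDICT(C → ε) = { ')' }
  PREDICT(C → a) = { 'a' }
D, E have a single production, so nothing to check there.

All predict sets are disjoint. The grammar IS LL(1).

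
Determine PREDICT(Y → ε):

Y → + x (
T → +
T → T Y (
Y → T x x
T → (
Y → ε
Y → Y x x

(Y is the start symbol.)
{ $, '(', 'x' }

PREDICT(Y → ε) = (FIRST(RHS) \ {ε}) ∪ (FOLLOW(Y) if ε ∈ FIRST(RHS), i.e. RHS ⇒* ε)
The right-hand side is ε (FIRST(ε) = { ε }), so the predict set is FOLLOW(Y) = { $, '(', 'x' }
PREDICT(Y → ε) = { $, '(', 'x' }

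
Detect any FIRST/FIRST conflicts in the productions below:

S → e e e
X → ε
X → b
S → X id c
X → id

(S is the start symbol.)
FIRST sets of the non-terminals at (or reachable through a nullable prefix from) the front of some alternative:
  FIRST(X) = { 'b', 'id', ε }

Productions for S:
  S → e e e: FIRST = { 'e' }
  S → X id c: FIRST = { 'b', 'id' }
Productions for X:
  X → ε: FIRST = { ε }
  X → b: FIRST = { 'b' }
  X → id: FIRST = { 'id' }

All alternatives of each non-terminal have pairwise disjoint FIRST sets.

Answer: No FIRST/FIRST conflicts.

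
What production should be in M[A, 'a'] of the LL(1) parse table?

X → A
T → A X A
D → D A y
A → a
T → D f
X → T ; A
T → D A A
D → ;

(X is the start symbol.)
A → a

To find M[A, 'a'], we find productions for A where 'a' is in the predict set (PREDICT(N → α) = (FIRST(α) \ {ε}) ∪ (FOLLOW(N) if α ⇒* ε)).

A → a: PREDICT = { 'a' }
  'a' is in predict set, so this production goes in M[A, 'a']

M[A, 'a'] = A → a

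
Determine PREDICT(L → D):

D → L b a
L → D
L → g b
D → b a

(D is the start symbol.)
PREDICT(L → D) = (FIRST(RHS) \ {ε}) ∪ (FOLLOW(L) if ε ∈ FIRST(RHS), i.e. RHS ⇒* ε)
FIRST(D) = { 'b', 'g' }
FIRST(D) = { 'b', 'g' }
ε ∉ FIRST(D), so FOLLOW(L) is not added.
PREDICT(L → D) = { 'b', 'g' }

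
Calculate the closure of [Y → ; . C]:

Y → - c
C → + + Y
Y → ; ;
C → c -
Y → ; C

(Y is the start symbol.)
{ [C → . + + Y], [C → . c -], [Y → ; . C] }

Start with: [Y → ; . C]
  [Y → ; . C] has the dot before C: add [C → . + + Y], [C → . c -]
No further items can be added.

CLOSURE = { [C → . + + Y], [C → . c -], [Y → ; . C] }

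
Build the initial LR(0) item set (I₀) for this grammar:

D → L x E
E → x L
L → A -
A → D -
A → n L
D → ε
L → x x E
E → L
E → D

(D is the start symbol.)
{ [A → . D -], [A → . n L], [D → . L x E], [D → .], [D' → . D], [L → . A -], [L → . x x E] }

First, augment the grammar with D' → D
I₀ = CLOSURE({ [D' → . D] }):
  [D' → . D] has the dot before D: add [D → . L x E], [D → .]
  [D → . L x E] has the dot before L: add [L → . A -], [L → . x x E]
  [L → . A -] has the dot before A: add [A → . D -], [A → . n L]
No further items can be added.

I₀ = { [A → . D -], [A → . n L], [D → . L x E], [D → .], [D' → . D], [L → . A -], [L → . x x E] }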